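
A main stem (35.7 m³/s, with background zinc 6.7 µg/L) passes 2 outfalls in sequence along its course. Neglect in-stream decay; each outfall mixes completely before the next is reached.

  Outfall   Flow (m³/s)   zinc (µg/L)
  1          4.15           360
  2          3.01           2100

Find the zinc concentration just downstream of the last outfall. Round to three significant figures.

188 µg/L

Below outfall 1: Q → 39.85 m³/s, C = (35.70·6.700 + 4.150·360.0)/39.85 = 43.49 µg/L.
Below outfall 2: Q → 42.86 m³/s, C = (39.85·43.49 + 3.010·2100)/42.86 = 187.9 µg/L.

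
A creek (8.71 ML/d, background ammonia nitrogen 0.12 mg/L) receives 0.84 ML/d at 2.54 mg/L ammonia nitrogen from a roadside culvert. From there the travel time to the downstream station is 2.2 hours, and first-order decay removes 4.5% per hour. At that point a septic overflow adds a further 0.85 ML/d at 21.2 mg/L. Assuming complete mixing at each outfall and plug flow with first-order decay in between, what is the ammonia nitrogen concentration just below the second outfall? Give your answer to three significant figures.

Conservation of mass: C = (8.710·0.1200 + 0.8400·2.540) / 9.550 = 3.179/9.550 = 0.3329 mg/L; combined flow 9.550 ML/d.
4.5%/h lost → k = −ln(1 − 0.045) = 0.04604 h⁻¹.
Applying C = C₀e^(−kt): 0.3329 × 0.9037 = 0.3008 mg/L.
At the second outfall, C = (9.550·0.3008 + 0.8500·21.20) / (9.550 + 0.8500) = 2.009 mg/L.

2.01 mg/L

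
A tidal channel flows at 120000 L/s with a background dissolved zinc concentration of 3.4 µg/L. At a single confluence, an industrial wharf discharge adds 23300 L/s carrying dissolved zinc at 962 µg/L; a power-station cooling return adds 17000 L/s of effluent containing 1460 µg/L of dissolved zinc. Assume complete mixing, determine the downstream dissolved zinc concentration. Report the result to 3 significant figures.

297 µg/L

Conservation of mass: C = (120000·3.400 + 23300·962.0 + 17000·1460) / 160300 = 47640000/160300 = 297.2 µg/L.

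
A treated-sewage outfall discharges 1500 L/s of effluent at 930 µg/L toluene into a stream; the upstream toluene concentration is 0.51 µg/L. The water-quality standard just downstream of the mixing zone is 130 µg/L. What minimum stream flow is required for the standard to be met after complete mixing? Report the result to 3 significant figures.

9270 L/s

Set C_mix = 130: (Q·0.5100 + 1500·930.0) / (Q + 1500) = 130
→ Q = 1500·(930.0 − 130)/(130 − 0.5100) = 9267 L/s.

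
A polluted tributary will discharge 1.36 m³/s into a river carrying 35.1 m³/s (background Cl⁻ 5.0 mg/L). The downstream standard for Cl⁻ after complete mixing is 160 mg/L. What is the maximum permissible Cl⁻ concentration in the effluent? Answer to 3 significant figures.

At the limit, (Qr·Cr + Qe·Cₑ)/(Qr + Qe) = 160:
Cₑ = (36.46·160 − 35.10·5.000) / 1.360 = 4160 mg/L.

4160 mg/L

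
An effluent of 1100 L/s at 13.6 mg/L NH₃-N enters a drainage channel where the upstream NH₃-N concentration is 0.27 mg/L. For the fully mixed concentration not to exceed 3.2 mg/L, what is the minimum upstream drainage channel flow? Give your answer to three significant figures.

Set C_mix = 3.2: (Q·0.2700 + 1100·13.60) / (Q + 1100) = 3.2
→ Q = 1100·(13.60 − 3.2)/(3.2 − 0.2700) = 3904 L/s.

3900 L/s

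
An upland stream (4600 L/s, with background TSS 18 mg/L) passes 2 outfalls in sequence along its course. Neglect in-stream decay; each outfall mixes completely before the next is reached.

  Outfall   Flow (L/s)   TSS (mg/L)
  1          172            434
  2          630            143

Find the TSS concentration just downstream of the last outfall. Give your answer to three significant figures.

After outfall 1: Q = 4600 + 172.0 = 4772 L/s; C = (4600·18.00 + 172.0·434.0)/4772 = 32.99 mg/L.
After outfall 2: Q = 4772 + 630.0 = 5402 L/s; C = (4772·32.99 + 630.0·143.0)/5402 = 45.82 mg/L.

45.8 mg/L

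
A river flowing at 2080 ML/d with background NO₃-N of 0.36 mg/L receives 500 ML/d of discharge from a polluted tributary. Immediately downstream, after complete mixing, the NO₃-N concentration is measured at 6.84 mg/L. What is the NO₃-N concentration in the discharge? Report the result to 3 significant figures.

Mass balance: 2080·0.3600 + 500.0·Cₑ = 2580·6.840
→ Cₑ = (2580·6.840 − 2080·0.3600) / 500.0 = 33.80 mg/L.

33.8 mg/L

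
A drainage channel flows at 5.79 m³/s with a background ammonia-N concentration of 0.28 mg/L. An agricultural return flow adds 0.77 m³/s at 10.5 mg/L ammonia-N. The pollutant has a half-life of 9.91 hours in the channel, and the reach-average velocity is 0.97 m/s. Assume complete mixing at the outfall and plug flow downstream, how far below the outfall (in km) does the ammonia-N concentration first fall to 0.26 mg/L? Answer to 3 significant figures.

After mixing, C = (5.790·0.2800 + 0.7700·10.50) / 6.560 = 9.706/6.560 = 1.480 mg/L.
Half-life 9.91 h → k = ln 2 / 9.91 = 0.06994 h⁻¹ = 1.679 d⁻¹.
Set 1.480·exp(−k·t) = 0.26 → t = ln(1.480/0.26)/k = 89500 s = 24.86 h.
Distance = v·t = 0.97·89500 = 86810 m = 86.81 km.

86.8 km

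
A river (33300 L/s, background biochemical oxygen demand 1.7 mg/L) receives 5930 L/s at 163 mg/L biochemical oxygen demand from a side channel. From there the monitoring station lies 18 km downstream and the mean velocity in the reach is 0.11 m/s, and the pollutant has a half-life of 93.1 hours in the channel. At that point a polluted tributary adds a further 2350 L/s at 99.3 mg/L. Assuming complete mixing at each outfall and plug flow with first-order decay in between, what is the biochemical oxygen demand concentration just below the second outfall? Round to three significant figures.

After mixing, C = (33300·1.700 + 5930·163.0) / 39230 = 1023000/39230 = 26.08 mg/L; combined flow 39230 L/s.
Travel time t = 18·1000 / 0.11 = 163600 s = 45.45 h.
Half-life 93.1 h → k = ln 2 / 93.1 = 0.007445 h⁻¹ = 0.1787 d⁻¹.
First-order decay: C = 26.08·exp(−k·t) = 26.08·0.7129 = 18.59 mg/L.
Second outfall: C = (39230·18.59 + 2350·99.30)/41580 = 23.16 mg/L.

23.2 mg/L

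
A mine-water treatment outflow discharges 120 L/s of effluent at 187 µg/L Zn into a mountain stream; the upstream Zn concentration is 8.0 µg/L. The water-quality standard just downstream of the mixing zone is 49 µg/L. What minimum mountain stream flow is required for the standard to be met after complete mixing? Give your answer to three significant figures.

Set C_mix = 49: (Q·8.000 + 120.0·187.0) / (Q + 120.0) = 49
→ Q = 120.0·(187.0 − 49)/(49 − 8.000) = 403.9 L/s.

404 L/s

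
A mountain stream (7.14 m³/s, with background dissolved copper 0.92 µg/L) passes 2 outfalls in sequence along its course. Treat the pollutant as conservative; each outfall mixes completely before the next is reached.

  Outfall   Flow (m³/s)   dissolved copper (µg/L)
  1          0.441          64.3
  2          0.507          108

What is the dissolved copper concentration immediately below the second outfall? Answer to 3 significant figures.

11.1 µg/L

Below outfall 1: Q → 7.581 m³/s, C = (7.140·0.9200 + 0.4410·64.30)/7.581 = 4.607 µg/L.
Below outfall 2: Q → 8.088 m³/s, C = (7.581·4.607 + 0.5070·108.0)/8.088 = 11.09 µg/L.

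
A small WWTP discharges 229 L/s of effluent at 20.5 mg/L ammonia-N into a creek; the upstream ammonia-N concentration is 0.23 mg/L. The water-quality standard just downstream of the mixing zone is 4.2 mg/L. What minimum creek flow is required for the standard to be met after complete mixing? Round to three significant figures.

940 L/s

Set C_mix = 4.2: (Q·0.2300 + 229.0·20.50) / (Q + 229.0) = 4.2
→ Q = 229.0·(20.50 − 4.2)/(4.2 − 0.2300) = 940.2 L/s.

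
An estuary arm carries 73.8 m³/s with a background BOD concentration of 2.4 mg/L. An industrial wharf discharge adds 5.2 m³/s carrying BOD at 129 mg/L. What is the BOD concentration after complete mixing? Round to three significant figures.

After mixing, C = (73.80·2.400 + 5.200·129.0) / 79.00 = 847.9/79.00 = 10.73 mg/L.

10.7 mg/L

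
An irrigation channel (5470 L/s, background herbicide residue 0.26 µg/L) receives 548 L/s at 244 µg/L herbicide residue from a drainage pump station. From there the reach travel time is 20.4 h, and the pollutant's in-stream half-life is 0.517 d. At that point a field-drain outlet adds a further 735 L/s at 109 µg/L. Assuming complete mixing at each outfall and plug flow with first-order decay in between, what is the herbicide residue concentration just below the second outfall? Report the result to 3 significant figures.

18.3 µg/L

After mixing, C = (5470·0.2600 + 548.0·244.0) / 6018 = 135100/6018 = 22.46 µg/L; combined flow 6018 L/s.
Half-life 0.517 d → k = ln 2 / 0.517 = 1.341 d⁻¹.
Applying C = C₀e^(−kt): 22.46 × 0.3199 = 7.184 µg/L.
Second outfall: C = (6018·7.184 + 735.0·109.0)/6753 = 18.27 µg/L.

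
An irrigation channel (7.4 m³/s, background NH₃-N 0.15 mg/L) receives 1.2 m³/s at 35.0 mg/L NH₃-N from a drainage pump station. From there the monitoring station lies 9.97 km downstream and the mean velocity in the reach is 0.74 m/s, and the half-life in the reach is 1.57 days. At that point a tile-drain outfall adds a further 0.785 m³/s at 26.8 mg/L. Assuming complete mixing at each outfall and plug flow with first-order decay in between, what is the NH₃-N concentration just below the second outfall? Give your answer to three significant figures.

6.53 mg/L

Mass balance: C = (7.400·0.1500 + 1.200·35.00) / 8.600 = 43.11/8.600 = 5.013 mg/L; combined flow 8.600 m³/s.
Travel time t = 9.97·1000 / 0.74 = 13470 s = 3.742 h.
Half-life 1.57 d → k = ln 2 / 1.57 = 0.4415 d⁻¹.
Applying C = C₀e^(−kt): 5.013 × 0.9335 = 4.679 mg/L.
Second outfall: C = (8.600·4.679 + 0.7850·26.80)/9.385 = 6.530 mg/L.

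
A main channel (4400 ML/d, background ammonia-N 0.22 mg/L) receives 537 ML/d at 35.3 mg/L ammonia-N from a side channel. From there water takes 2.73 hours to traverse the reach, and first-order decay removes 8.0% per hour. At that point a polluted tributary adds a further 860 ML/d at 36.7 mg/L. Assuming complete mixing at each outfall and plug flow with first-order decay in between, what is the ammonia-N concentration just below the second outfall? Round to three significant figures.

Mass balance: C = (4400·0.2200 + 537.0·35.30) / 4937 = 19920/4937 = 4.036 mg/L; combined flow 4937 ML/d.
8.0%/h lost → k = −ln(1 − 0.08) = 0.08338 h⁻¹.
After decay, C = 4.036 × e^(−kt) = 4.036 × 0.7964 = 3.214 mg/L.
Second outfall: C = (4937·3.214 + 860.0·36.70)/5797 = 8.182 mg/L.

8.18 mg/L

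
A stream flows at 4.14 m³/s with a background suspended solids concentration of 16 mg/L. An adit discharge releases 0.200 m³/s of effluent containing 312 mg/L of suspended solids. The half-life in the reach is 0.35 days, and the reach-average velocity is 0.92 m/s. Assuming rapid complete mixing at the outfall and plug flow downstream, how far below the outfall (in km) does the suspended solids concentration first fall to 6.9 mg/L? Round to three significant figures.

58.5 km

Conservation of mass: C = (4.140·16.00 + 0.2000·312.0) / 4.340 = 128.6/4.340 = 29.64 mg/L.
Half-life 0.35 d → k = ln 2 / 0.35 = 1.980 d⁻¹.
Set 29.64·exp(−k·t) = 6.9 → t = ln(29.64/6.9)/k = 63590 s = 17.66 h.
Distance = v·t = 0.92·63590 = 58500 m = 58.50 km.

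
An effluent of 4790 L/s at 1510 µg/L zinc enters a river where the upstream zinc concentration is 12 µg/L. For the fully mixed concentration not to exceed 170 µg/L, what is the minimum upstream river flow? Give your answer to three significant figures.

40600 L/s

Set C_mix = 170: (Q·12.00 + 4790·1510) / (Q + 4790) = 170
→ Q = 4790·(1510 − 170)/(170 − 12.00) = 40620 L/s.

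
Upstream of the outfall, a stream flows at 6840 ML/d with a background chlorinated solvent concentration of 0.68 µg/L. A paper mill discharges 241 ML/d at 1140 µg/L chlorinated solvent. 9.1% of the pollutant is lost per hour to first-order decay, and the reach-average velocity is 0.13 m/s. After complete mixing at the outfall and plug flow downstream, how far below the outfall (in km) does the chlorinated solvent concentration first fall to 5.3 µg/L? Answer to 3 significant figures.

After mixing, C = (6840·0.6800 + 241.0·1140) / 7081 = 279400/7081 = 39.46 µg/L.
9.1%/h lost → k = −ln(1 − 0.091) = 0.09541 h⁻¹.
Set 39.46·exp(−k·t) = 5.3 → t = ln(39.46/5.3)/k = 75750 s = 21.04 h.
Distance = v·t = 0.13·75750 = 9847 m = 9.847 km.

9.85 km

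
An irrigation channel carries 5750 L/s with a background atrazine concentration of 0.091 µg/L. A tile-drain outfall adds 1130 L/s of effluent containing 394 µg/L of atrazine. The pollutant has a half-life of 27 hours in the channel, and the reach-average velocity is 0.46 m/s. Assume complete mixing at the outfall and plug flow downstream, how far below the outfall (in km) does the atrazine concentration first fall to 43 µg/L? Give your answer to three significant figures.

26.4 km

Mass balance: C = (5750·0.09100 + 1130·394.0) / 6880 = 445700/6880 = 64.79 µg/L.
Half-life 27 h → k = ln 2 / 27 = 0.02567 h⁻¹ = 0.6161 d⁻¹.
Set 64.79·exp(−k·t) = 43 → t = ln(64.79/43)/k = 57480 s = 15.97 h.
Distance = v·t = 0.46·57480 = 26440 m = 26.44 km.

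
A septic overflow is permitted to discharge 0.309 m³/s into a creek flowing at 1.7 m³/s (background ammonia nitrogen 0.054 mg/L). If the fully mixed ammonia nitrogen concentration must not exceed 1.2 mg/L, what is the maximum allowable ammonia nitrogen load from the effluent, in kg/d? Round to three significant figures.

200 kg/d

Mass balance at the limit: 1.700·0.05400 + 0.3090·Cₑ = 2.009·1.2 → Cₑ = 7.505 mg/L.
Load = 0.3090 m³/s × 7.505 g/m³ × 86 400 s/d = 200.4 kg/d.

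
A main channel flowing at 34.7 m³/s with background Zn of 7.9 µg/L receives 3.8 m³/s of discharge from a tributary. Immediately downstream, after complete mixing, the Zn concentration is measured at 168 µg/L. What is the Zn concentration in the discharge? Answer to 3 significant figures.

1630 µg/L

Mass balance: 34.70·7.900 + 3.800·Cₑ = 38.50·168.0
→ Cₑ = (38.50·168.0 − 34.70·7.900) / 3.800 = 1630 µg/L.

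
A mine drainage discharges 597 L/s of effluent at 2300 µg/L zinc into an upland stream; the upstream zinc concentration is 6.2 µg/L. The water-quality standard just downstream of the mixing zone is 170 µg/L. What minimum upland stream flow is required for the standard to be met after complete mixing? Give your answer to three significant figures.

7760 L/s

Set C_mix = 170: (Q·6.200 + 597.0·2300) / (Q + 597.0) = 170
→ Q = 597.0·(2300 − 170)/(170 − 6.200) = 7763 L/s.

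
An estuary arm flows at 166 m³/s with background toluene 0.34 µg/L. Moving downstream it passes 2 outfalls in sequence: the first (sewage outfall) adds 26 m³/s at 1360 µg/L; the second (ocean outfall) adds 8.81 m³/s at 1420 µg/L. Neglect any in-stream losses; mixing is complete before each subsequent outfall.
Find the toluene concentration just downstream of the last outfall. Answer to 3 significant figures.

239 µg/L

Outfall 1: combined Q = 192.0 m³/s; C = (166.0·0.3400 + 26.00·1360)/192.0 = 184.5 µg/L.
Outfall 2: combined Q = 200.8 m³/s; C = (192.0·184.5 + 8.810·1420)/200.8 = 238.7 µg/L.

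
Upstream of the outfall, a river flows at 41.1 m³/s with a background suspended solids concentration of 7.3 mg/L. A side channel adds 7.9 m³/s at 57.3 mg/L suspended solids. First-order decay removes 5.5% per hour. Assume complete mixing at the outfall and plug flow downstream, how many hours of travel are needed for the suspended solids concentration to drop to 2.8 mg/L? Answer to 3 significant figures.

Flow-weighted average: C = (41.10·7.300 + 7.900·57.30) / 49.00 = 752.7/49.00 = 15.36 mg/L.
5.5%/h lost → k = −ln(1 − 0.055) = 0.05657 h⁻¹.
15.36·exp(−k·t) = 2.8 → t = ln(15.36/2.8)/k = 108300 s = 30.09 h.

30.1 h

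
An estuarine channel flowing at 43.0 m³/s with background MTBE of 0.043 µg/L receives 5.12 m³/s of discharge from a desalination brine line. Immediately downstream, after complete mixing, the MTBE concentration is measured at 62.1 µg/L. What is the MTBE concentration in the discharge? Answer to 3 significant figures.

583 µg/L

Mass balance: 43.00·0.04300 + 5.120·Cₑ = 48.12·62.10
→ Cₑ = (48.12·62.10 − 43.00·0.04300) / 5.120 = 583.3 µg/L.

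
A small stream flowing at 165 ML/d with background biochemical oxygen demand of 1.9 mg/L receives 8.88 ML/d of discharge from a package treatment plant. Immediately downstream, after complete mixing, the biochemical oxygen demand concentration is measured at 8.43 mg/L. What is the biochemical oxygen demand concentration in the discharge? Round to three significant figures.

130 mg/L

Mass balance: 165.0·1.900 + 8.880·Cₑ = 173.9·8.430
→ Cₑ = (173.9·8.430 − 165.0·1.900) / 8.880 = 129.8 mg/L.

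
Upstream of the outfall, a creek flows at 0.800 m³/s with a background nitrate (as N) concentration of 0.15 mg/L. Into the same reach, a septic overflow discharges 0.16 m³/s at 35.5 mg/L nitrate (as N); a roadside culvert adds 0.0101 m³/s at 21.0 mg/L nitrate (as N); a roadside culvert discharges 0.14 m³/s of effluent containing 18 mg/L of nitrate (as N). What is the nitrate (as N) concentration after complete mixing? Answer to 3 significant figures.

7.69 mg/L

Flow-weighted average: C = (0.8000·0.1500 + 0.1600·35.50 + 0.01010·21.00 + 0.1400·18.00) / 1.110 = 8.532/1.110 = 7.686 mg/L.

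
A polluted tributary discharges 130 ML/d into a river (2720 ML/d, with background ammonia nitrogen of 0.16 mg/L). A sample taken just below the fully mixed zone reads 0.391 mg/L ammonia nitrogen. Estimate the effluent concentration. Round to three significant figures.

Mass balance: 2720·0.1600 + 130.0·Cₑ = 2850·0.3910
→ Cₑ = (2850·0.3910 − 2720·0.1600) / 130.0 = 5.224 mg/L.

5.22 mg/L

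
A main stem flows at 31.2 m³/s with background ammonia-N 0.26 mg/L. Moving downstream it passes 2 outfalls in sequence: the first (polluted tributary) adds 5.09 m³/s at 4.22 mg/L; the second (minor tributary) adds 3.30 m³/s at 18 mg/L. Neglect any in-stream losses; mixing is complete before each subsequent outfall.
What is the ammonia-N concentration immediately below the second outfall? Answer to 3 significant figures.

Below outfall 1: Q → 36.29 m³/s, C = (31.20·0.2600 + 5.090·4.220)/36.29 = 0.8154 mg/L.
Below outfall 2: Q → 39.59 m³/s, C = (36.29·0.8154 + 3.300·18.00)/39.59 = 2.248 mg/L.

2.25 mg/L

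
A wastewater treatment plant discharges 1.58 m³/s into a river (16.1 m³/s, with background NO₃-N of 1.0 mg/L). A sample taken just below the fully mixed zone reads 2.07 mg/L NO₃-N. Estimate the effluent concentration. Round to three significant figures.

Mass balance: 16.10·1.000 + 1.580·Cₑ = 17.68·2.070
→ Cₑ = (17.68·2.070 − 16.10·1.000) / 1.580 = 12.97 mg/L.

13.0 mg/L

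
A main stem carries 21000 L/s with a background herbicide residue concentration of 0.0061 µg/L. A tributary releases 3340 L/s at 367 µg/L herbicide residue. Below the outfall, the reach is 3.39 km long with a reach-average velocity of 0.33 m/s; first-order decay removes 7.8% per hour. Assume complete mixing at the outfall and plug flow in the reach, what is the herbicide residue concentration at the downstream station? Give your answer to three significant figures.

Mixed concentration C = ΣQC/ΣQ = (21000·0.006100 + 3340·367.0) / 24340 = 1226000/24340 = 50.37 µg/L.
Travel time t = 3.39·1000 / 0.33 = 10270 s = 2.854 h.
7.8%/h lost → k = −ln(1 − 0.078) = 0.08121 h⁻¹.
After decay, C = 50.37 × e^(−kt) = 50.37 × 0.7932 = 39.95 µg/L.

39.9 µg/L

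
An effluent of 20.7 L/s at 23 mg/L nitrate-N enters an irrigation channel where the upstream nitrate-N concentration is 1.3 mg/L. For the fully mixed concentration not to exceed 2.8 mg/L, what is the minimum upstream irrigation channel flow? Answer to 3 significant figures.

Set C_mix = 2.8: (Q·1.300 + 20.70·23.00) / (Q + 20.70) = 2.8
→ Q = 20.70·(23.00 − 2.8)/(2.8 − 1.300) = 278.8 L/s.

279 L/s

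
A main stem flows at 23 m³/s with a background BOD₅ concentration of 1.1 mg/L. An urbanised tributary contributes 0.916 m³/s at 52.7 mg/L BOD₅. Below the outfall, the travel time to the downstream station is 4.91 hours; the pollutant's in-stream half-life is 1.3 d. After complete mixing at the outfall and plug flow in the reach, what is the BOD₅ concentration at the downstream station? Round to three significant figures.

2.76 mg/L

After mixing, C = (23.00·1.100 + 0.9160·52.70) / 23.92 = 73.57/23.92 = 3.076 mg/L.
Half-life 1.3 d → k = ln 2 / 1.3 = 0.5332 d⁻¹.
Applying C = C₀e^(−kt): 3.076 × 0.8967 = 2.758 mg/L.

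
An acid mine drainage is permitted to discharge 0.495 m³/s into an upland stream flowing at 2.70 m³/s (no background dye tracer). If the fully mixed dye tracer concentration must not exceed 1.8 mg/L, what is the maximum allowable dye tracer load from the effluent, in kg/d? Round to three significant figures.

497 kg/d

Mass balance at the limit: 2.700·0 + 0.4950·Cₑ = 3.195·1.8 → Cₑ = 11.62 mg/L.
Load = 0.4950 m³/s × 11.62 g/m³ × 86 400 s/d = 496.9 kg/d.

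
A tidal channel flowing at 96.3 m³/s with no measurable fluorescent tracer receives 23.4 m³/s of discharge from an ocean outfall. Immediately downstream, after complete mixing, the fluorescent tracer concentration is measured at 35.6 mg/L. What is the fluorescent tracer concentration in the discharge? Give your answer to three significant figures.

Mass balance: 96.30·0 + 23.40·Cₑ = 119.7·35.60
→ Cₑ = (119.7·35.60 − 96.30·0) / 23.40 = 182.1 mg/L.

182 mg/L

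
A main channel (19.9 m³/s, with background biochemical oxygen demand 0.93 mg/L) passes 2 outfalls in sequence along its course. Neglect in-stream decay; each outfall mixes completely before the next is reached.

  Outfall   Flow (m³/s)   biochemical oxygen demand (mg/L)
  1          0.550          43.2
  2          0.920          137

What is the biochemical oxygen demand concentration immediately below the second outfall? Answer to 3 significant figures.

Below outfall 1: Q → 20.45 m³/s, C = (19.90·0.9300 + 0.5500·43.20)/20.45 = 2.067 mg/L.
Below outfall 2: Q → 21.37 m³/s, C = (20.45·2.067 + 0.9200·137.0)/21.37 = 7.876 mg/L.

7.88 mg/L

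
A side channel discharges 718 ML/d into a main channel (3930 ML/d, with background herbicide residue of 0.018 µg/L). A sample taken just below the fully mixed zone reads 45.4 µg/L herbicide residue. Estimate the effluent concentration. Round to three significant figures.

Mass balance: 3930·0.01800 + 718.0·Cₑ = 4648·45.40
→ Cₑ = (4648·45.40 − 3930·0.01800) / 718.0 = 293.8 µg/L.

294 µg/L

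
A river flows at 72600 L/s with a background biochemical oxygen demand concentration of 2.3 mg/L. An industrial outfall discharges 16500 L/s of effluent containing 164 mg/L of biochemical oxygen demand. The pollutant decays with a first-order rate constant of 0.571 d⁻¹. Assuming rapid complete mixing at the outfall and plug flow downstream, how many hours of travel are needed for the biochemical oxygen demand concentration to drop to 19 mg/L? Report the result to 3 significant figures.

Conservation of mass: C = (72600·2.300 + 16500·164.0) / 89100 = 2873000/89100 = 32.24 mg/L.
32.24·exp(−k·t) = 19 → t = ln(32.24/19)/k = 80030 s = 22.23 h.

22.2 h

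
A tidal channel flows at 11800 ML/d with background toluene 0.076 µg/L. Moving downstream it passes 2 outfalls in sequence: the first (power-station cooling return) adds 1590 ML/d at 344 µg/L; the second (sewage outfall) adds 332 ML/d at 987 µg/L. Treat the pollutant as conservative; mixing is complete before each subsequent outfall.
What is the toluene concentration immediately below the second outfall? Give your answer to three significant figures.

Outfall 1: combined Q = 13390 ML/d; C = (11800·0.07600 + 1590·344.0)/13390 = 40.92 µg/L.
Outfall 2: combined Q = 13720 ML/d; C = (13390·40.92 + 332.0·987.0)/13720 = 63.81 µg/L.

63.8 µg/L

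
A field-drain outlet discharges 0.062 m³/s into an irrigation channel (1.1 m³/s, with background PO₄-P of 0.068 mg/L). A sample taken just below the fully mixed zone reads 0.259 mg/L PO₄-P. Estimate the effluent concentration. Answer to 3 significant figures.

Mass balance: 1.100·0.06800 + 0.06200·Cₑ = 1.162·0.2590
→ Cₑ = (1.162·0.2590 − 1.100·0.06800) / 0.06200 = 3.648 mg/L.

3.65 mg/L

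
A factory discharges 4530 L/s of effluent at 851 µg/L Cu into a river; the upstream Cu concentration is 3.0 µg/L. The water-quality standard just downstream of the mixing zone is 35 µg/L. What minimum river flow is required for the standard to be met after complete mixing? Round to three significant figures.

116000 L/s

Set C_mix = 35: (Q·3.000 + 4530·851.0) / (Q + 4530) = 35
→ Q = 4530·(851.0 − 35)/(35 − 3.000) = 115500 L/s.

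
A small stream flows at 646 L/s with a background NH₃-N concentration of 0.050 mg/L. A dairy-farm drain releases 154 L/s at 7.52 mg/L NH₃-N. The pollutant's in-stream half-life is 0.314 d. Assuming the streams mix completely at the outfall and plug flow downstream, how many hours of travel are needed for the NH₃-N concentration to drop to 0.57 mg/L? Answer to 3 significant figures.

10.4 h

Conservation of mass: C = (646.0·0.05000 + 154.0·7.520) / 800.0 = 1190/800.0 = 1.488 mg/L.
Half-life 0.314 d → k = ln 2 / 0.314 = 2.207 d⁻¹.
1.488·exp(−k·t) = 0.57 → t = ln(1.488/0.57)/k = 37560 s = 10.43 h.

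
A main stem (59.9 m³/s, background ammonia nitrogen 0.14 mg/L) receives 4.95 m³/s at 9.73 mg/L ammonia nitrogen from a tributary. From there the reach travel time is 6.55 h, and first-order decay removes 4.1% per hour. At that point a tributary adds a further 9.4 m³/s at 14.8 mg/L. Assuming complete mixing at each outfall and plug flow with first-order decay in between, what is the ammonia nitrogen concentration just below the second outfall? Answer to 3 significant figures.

2.45 mg/L

After mixing, C = (59.90·0.1400 + 4.950·9.730) / 64.85 = 56.55/64.85 = 0.8720 mg/L; combined flow 64.85 m³/s.
4.1%/h lost → k = −ln(1 − 0.041) = 0.04186 h⁻¹.
Decay over the reach: 0.8720·exp(−kt) = 0.8720·0.7602 = 0.6629 mg/L.
At the second outfall, C = (64.85·0.6629 + 9.400·14.80) / (64.85 + 9.400) = 2.453 mg/L.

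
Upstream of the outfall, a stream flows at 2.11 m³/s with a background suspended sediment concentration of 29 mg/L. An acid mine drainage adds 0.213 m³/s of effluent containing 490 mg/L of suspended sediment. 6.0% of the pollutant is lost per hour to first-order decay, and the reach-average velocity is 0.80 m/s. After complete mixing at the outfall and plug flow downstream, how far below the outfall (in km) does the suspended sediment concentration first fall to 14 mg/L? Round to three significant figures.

Mixed concentration C = ΣQC/ΣQ = (2.110·29.00 + 0.2130·490.0) / 2.323 = 165.6/2.323 = 71.27 mg/L.
6.0%/h lost → k = −ln(1 − 0.06) = 0.06188 h⁻¹.
Set 71.27·exp(−k·t) = 14 → t = ln(71.27/14)/k = 94690 s = 26.30 h.
Distance = v·t = 0.80·94690 = 75750 m = 75.75 km.

75.7 km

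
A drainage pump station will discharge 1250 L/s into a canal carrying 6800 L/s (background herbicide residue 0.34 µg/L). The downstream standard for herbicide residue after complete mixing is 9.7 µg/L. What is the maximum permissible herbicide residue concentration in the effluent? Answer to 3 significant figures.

At the limit, (Qr·Cr + Qe·Cₑ)/(Qr + Qe) = 9.7:
Cₑ = (8050·9.7 − 6800·0.3400) / 1250 = 60.62 µg/L.

60.6 µg/L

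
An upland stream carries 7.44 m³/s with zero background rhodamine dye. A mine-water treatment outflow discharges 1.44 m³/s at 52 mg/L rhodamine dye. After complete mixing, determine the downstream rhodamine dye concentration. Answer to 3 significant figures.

8.43 mg/L

Conservation of mass: C = (7.440·0 + 1.440·52.00) / 8.880 = 74.88/8.880 = 8.432 mg/L.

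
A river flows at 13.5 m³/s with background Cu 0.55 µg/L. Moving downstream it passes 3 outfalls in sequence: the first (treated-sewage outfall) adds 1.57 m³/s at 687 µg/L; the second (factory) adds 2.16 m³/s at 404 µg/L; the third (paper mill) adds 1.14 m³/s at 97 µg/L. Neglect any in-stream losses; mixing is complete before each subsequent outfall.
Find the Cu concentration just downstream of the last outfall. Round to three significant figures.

Below outfall 1: Q → 15.07 m³/s, C = (13.50·0.5500 + 1.570·687.0)/15.07 = 72.06 µg/L.
Below outfall 2: Q → 17.23 m³/s, C = (15.07·72.06 + 2.160·404.0)/17.23 = 113.7 µg/L.
Below outfall 3: Q → 18.37 m³/s, C = (17.23·113.7 + 1.140·97.00)/18.37 = 112.6 µg/L.

113 µg/L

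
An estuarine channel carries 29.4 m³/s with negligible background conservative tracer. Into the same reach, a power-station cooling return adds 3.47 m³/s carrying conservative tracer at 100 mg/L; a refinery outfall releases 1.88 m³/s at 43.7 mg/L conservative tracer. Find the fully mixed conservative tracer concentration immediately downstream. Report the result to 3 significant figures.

Mixed concentration C = ΣQC/ΣQ = (29.40·0 + 3.470·100.0 + 1.880·43.70) / 34.75 = 429.2/34.75 = 12.35 mg/L.

12.3 mg/L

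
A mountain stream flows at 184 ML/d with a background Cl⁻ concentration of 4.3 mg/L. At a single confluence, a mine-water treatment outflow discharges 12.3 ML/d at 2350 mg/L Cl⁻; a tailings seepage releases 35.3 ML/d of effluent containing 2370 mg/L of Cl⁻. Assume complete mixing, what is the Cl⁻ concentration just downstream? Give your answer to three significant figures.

Mixed concentration C = ΣQC/ΣQ = (184.0·4.300 + 12.30·2350 + 35.30·2370) / 231.6 = 113400/231.6 = 489.5 mg/L.

489 mg/L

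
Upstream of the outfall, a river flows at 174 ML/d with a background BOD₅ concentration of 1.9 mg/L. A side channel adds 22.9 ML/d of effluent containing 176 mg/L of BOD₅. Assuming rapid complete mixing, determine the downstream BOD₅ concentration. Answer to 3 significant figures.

Mass balance: C = (174.0·1.900 + 22.90·176.0) / 196.9 = 4361/196.9 = 22.15 mg/L.

22.1 mg/L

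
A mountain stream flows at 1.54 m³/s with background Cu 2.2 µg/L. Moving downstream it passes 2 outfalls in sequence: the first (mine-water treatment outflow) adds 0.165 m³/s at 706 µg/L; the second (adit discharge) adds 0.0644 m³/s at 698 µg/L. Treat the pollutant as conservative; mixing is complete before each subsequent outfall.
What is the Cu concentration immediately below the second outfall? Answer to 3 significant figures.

After outfall 1: Q = 1.540 + 0.1650 = 1.705 m³/s; C = (1.540·2.200 + 0.1650·706.0)/1.705 = 70.31 µg/L.
After outfall 2: Q = 1.705 + 0.06440 = 1.769 m³/s; C = (1.705·70.31 + 0.06440·698.0)/1.769 = 93.16 µg/L.

93.2 µg/L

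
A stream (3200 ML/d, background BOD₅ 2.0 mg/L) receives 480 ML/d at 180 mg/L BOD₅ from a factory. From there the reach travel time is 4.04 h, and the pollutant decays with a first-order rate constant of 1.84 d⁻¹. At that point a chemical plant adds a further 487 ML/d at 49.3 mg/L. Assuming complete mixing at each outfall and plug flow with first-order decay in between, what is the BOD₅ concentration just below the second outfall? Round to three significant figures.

22.1 mg/L

Mass balance: C = (3200·2.000 + 480.0·180.0) / 3680 = 92800/3680 = 25.22 mg/L; combined flow 3680 ML/d.
Applying C = C₀e^(−kt): 25.22 × 0.7336 = 18.50 mg/L.
At the second outfall, C = (3680·18.50 + 487.0·49.30) / (3680 + 487.0) = 22.10 mg/L.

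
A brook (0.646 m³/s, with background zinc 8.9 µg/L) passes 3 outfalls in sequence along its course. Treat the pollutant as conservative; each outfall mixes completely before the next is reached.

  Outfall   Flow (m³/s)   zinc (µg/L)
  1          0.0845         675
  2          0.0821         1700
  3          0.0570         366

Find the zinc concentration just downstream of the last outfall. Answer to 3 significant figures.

After outfall 1: Q = 0.6460 + 0.08450 = 0.7305 m³/s; C = (0.6460·8.900 + 0.08450·675.0)/0.7305 = 85.95 µg/L.
After outfall 2: Q = 0.7305 + 0.08210 = 0.8126 m³/s; C = (0.7305·85.95 + 0.08210·1700)/0.8126 = 249.0 µg/L.
After outfall 3: Q = 0.8126 + 0.05700 = 0.8696 m³/s; C = (0.8126·249.0 + 0.05700·366.0)/0.8696 = 256.7 µg/L.

257 µg/L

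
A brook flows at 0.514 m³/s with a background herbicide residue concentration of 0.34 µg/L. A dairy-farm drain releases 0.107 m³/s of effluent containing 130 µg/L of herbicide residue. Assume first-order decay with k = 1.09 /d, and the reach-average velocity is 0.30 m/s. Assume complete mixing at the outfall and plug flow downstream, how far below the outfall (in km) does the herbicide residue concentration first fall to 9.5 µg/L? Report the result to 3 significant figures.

Mixed concentration C = ΣQC/ΣQ = (0.5140·0.3400 + 0.1070·130.0) / 0.6210 = 14.08/0.6210 = 22.68 µg/L.
Set 22.68·exp(−k·t) = 9.5 → t = ln(22.68/9.5)/k = 68980 s = 19.16 h.
Distance = v·t = 0.30·68980 = 20690 m = 20.69 km.

20.7 km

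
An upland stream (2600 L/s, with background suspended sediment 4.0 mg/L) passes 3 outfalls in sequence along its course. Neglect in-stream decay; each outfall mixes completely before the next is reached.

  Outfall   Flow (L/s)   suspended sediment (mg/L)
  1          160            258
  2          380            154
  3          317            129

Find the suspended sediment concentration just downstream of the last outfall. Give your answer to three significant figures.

43.7 mg/L

Outfall 1: combined Q = 2760 L/s; C = (2600·4.000 + 160.0·258.0)/2760 = 18.72 mg/L.
Outfall 2: combined Q = 3140 L/s; C = (2760·18.72 + 380.0·154.0)/3140 = 35.10 mg/L.
Outfall 3: combined Q = 3457 L/s; C = (3140·35.10 + 317.0·129.0)/3457 = 43.71 mg/L.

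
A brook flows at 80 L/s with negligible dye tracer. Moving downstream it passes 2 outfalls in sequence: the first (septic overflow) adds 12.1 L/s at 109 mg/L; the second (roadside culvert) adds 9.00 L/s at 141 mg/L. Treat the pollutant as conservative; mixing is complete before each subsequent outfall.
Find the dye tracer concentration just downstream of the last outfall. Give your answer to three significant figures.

25.6 mg/L

Below outfall 1: Q → 92.10 L/s, C = (80.00·0 + 12.10·109.0)/92.10 = 14.32 mg/L.
Below outfall 2: Q → 101.1 L/s, C = (92.10·14.32 + 9.000·141.0)/101.1 = 25.60 mg/L.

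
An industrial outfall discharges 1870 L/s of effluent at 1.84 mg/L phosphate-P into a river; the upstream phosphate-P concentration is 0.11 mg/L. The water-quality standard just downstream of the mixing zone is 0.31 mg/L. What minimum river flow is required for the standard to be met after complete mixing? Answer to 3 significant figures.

Set C_mix = 0.31: (Q·0.1100 + 1870·1.840) / (Q + 1870) = 0.31
→ Q = 1870·(1.840 − 0.31)/(0.31 − 0.1100) = 14310 L/s.

14300 L/s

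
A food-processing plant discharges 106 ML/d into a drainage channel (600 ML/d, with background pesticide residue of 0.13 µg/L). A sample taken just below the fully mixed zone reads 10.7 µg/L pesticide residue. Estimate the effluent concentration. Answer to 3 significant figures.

Mass balance: 600.0·0.1300 + 106.0·Cₑ = 706.0·10.70
→ Cₑ = (706.0·10.70 − 600.0·0.1300) / 106.0 = 70.53 µg/L.

70.5 µg/L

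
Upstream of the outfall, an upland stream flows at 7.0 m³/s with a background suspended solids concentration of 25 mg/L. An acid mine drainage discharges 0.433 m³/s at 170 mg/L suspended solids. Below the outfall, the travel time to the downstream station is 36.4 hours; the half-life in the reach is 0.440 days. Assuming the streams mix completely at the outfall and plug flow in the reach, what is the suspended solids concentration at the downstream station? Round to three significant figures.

3.07 mg/L

After mixing, C = (7.000·25.00 + 0.4330·170.0) / 7.433 = 248.6/7.433 = 33.45 mg/L.
Half-life 0.440 d → k = ln 2 / 0.440 = 1.575 d⁻¹.
First-order decay: C = 33.45·exp(−k·t) = 33.45·0.09170 = 3.067 mg/L.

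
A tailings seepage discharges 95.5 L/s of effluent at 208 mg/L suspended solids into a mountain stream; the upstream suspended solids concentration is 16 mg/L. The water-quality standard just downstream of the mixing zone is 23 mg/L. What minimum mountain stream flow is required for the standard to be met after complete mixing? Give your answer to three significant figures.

2520 L/s

Set C_mix = 23: (Q·16.00 + 95.50·208.0) / (Q + 95.50) = 23
→ Q = 95.50·(208.0 − 23)/(23 − 16.00) = 2524 L/s.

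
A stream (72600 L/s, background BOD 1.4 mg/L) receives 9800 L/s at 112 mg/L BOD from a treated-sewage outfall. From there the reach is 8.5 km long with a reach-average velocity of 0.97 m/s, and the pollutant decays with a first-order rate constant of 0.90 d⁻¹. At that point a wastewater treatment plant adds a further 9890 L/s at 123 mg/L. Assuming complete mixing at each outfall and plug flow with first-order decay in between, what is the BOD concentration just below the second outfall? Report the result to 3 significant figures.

Flow-weighted average: C = (72600·1.400 + 9800·112.0) / 82400 = 1199000/82400 = 14.55 mg/L; combined flow 82400 L/s.
Travel time t = 8.5·1000 / 0.97 = 8763 s = 2.434 h.
First-order decay: C = 14.55·exp(−k·t) = 14.55·0.9128 = 13.28 mg/L.
At the second outfall, C = (82400·13.28 + 9890·123.0) / (82400 + 9890) = 25.04 mg/L.

25.0 mg/L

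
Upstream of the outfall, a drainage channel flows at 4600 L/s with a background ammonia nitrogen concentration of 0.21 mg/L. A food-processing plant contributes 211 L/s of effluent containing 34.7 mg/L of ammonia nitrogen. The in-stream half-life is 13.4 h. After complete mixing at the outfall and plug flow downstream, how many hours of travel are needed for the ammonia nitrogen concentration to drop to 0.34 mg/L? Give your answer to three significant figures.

31.4 h

Conservation of mass: C = (4600·0.2100 + 211.0·34.70) / 4811 = 8288/4811 = 1.723 mg/L.
Half-life 13.4 h → k = ln 2 / 13.4 = 0.05173 h⁻¹ = 1.241 d⁻¹.
1.723·exp(−k·t) = 0.34 → t = ln(1.723/0.34)/k = 112900 s = 31.37 h.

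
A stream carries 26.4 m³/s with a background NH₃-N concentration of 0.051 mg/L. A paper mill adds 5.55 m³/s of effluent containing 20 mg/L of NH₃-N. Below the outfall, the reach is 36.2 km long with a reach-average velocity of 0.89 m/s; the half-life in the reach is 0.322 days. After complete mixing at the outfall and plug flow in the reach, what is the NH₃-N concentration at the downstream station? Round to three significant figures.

Conservation of mass: C = (26.40·0.05100 + 5.550·20.00) / 31.95 = 112.3/31.95 = 3.516 mg/L.
Travel time t = 36.2·1000 / 0.89 = 40670 s = 11.30 h.
Half-life 0.322 d → k = ln 2 / 0.322 = 2.153 d⁻¹.
First-order decay: C = 3.516·exp(−k·t) = 3.516·0.3630 = 1.276 mg/L.

1.28 mg/L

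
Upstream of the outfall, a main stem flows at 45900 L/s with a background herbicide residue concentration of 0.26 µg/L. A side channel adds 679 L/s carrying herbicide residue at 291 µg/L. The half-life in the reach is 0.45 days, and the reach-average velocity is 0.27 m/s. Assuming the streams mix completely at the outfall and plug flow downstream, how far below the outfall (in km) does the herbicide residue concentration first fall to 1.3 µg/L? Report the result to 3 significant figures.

18.8 km

Conservation of mass: C = (45900·0.2600 + 679.0·291.0) / 46580 = 209500/46580 = 4.498 µg/L.
Half-life 0.45 d → k = ln 2 / 0.45 = 1.540 d⁻¹.
Set 4.498·exp(−k·t) = 1.3 → t = ln(4.498/1.3)/k = 69630 s = 19.34 h.
Distance = v·t = 0.27·69630 = 18800 m = 18.80 km.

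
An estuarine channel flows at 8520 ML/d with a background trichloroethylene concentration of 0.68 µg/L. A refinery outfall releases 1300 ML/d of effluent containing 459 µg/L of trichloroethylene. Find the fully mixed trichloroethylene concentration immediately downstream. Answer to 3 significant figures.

Mixed concentration C = ΣQC/ΣQ = (8520·0.6800 + 1300·459.0) / 9820 = 602500/9820 = 61.35 µg/L.

61.4 µg/L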